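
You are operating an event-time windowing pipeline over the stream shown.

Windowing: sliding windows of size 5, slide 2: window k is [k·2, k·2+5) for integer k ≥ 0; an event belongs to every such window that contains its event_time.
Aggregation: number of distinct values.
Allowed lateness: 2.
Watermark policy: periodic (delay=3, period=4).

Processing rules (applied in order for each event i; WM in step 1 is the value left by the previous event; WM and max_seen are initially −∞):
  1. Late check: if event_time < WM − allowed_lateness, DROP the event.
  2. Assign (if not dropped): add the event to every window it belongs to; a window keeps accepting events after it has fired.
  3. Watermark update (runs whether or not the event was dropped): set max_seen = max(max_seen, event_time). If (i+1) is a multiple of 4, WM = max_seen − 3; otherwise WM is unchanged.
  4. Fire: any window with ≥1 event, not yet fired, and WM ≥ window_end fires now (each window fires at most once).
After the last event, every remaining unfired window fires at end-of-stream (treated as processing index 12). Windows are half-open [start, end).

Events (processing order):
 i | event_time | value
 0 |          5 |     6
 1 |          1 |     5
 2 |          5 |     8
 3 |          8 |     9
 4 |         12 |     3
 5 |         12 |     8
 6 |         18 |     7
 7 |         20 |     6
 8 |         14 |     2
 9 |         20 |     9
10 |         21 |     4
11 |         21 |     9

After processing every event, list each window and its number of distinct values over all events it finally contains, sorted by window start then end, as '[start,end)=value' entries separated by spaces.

i=0 t=5 v=6: → [4,9),[2,7); WM=−∞
i=1 t=1 v=5: → [0,5); WM=−∞
i=2 t=5 v=8: → [4,9),[2,7); WM=−∞
i=3 t=8 v=9: → [8,13),[6,11),[4,9); WM=5; [0,5) fires=1
i=4 t=12 v=3: → [12,17),[10,15),[8,13); WM=5
i=5 t=12 v=8: → [12,17),[10,15),[8,13); WM=5
i=6 t=18 v=7: → [18,23),[16,21),[14,19); WM=5
i=7 t=20 v=6: → [20,25),[18,23),[16,21); WM=17; [2,7) fires=2 [4,9) fires=3 [6,11) fires=1 [8,13) fires=3 [10,15) fires=2 [12,17) fires=2
i=8 t=14 v=2: DROP (t<17-2); WM=17
i=9 t=20 v=9: → [20,25),[18,23),[16,21); WM=17
i=10 t=21 v=4: → [20,25),[18,23); WM=17
i=11 t=21 v=9: → [20,25),[18,23); WM=18

[0,5)=1 [2,7)=2 [4,9)=3 [6,11)=1 [8,13)=3 [10,15)=2 [12,17)=2 [14,19)=1 [16,21)=3 [18,23)=4 [20,25)=3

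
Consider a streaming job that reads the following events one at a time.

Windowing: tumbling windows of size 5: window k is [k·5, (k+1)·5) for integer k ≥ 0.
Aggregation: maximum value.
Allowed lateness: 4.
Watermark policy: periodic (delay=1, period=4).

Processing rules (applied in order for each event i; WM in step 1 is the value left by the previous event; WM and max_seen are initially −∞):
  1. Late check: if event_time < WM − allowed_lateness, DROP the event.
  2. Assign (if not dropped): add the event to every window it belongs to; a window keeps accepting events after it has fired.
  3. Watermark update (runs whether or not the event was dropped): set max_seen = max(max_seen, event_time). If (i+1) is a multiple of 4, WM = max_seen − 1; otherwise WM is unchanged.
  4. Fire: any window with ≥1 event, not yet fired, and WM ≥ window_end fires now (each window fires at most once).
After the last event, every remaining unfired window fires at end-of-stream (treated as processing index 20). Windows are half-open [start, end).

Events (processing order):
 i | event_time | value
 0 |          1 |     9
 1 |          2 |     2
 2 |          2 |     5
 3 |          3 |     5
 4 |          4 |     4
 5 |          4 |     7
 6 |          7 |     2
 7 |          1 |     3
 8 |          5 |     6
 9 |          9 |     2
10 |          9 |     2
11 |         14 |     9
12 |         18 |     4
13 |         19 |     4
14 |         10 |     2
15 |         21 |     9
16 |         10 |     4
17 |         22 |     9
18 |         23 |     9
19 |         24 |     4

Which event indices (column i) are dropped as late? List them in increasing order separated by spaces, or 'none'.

i=0 t=1 v=9: → [0,5); WM=−∞
i=1 t=2 v=2: → [0,5); WM=−∞
i=2 t=2 v=5: → [0,5); WM=−∞
i=3 t=3 v=5: → [0,5); WM=2
i=4 t=4 v=4: → [0,5); WM=2
i=5 t=4 v=7: → [0,5); WM=2
i=6 t=7 v=2: → [5,10); WM=2
i=7 t=1 v=3: → [0,5); WM=6; [0,5) fires=9
i=8 t=5 v=6: → [5,10); WM=6
i=9 t=9 v=2: → [5,10); WM=6
i=10 t=9 v=2: → [5,10); WM=6
i=11 t=14 v=9: → [10,15); WM=13; [5,10) fires=6
i=12 t=18 v=4: → [15,20); WM=13
i=13 t=19 v=4: → [15,20); WM=13
i=14 t=10 v=2: → [10,15); WM=13
i=15 t=21 v=9: → [20,25); WM=20; [10,15) fires=9 [15,20) fires=4
i=16 t=10 v=4: DROP (t<20-4); WM=20
i=17 t=22 v=9: → [20,25); WM=20
i=18 t=23 v=9: → [20,25); WM=20
i=19 t=24 v=4: → [20,25); WM=23

16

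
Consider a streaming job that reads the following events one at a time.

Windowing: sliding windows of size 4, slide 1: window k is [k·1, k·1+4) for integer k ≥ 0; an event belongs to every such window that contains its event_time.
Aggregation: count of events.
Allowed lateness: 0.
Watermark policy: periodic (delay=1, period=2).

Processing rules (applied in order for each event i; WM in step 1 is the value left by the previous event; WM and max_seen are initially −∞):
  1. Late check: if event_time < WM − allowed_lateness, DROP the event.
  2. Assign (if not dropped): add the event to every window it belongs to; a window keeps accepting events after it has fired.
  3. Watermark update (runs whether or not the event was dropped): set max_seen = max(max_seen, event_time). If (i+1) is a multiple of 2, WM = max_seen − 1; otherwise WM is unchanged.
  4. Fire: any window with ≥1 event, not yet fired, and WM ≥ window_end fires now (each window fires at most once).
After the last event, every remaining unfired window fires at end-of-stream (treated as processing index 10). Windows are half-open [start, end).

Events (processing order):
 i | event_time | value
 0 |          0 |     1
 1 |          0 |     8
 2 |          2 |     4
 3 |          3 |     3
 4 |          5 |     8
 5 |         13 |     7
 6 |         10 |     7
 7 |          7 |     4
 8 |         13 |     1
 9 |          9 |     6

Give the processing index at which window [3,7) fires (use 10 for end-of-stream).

5

i=0 t=0 v=1: → [0,4); WM=−∞
i=1 t=0 v=8: → [0,4); WM=-1
i=2 t=2 v=4: → [2,6),[1,5),[0,4); WM=-1
i=3 t=3 v=3: → [3,7),[2,6),[1,5),[0,4); WM=2
i=4 t=5 v=8: → [5,9),[4,8),[3,7),[2,6); WM=2
i=5 t=13 v=7: → [13,17),[12,16),[11,15),[10,14); WM=12; [0,4) fires=4 [1,5) fires=2 [2,6) fires=3 [3,7) fires=2 [4,8) fires=1 [5,9) fires=1
i=6 t=10 v=7: DROP (t<12-0); WM=12
i=7 t=7 v=4: DROP (t<12-0); WM=12
i=8 t=13 v=1: → [13,17),[12,16),[11,15),[10,14); WM=12
i=9 t=9 v=6: DROP (t<12-0); WM=12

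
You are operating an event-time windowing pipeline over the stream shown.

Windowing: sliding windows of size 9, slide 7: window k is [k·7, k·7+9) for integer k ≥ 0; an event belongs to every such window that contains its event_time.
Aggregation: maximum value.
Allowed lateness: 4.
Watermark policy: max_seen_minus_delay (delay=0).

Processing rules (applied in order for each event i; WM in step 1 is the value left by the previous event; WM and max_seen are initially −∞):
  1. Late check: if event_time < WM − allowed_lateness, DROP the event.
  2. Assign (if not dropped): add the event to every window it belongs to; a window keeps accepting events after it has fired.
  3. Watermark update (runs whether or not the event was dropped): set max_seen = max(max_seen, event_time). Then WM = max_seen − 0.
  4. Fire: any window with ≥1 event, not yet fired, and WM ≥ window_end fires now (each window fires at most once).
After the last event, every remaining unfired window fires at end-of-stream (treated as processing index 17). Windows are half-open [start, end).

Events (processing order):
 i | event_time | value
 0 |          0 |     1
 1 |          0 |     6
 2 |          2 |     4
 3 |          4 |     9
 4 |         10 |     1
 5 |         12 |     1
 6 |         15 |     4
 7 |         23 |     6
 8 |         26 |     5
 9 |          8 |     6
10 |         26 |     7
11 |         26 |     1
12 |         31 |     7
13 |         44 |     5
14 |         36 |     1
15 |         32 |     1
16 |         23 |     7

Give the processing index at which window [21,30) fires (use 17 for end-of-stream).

i=0 t=0 v=1: → [0,9); WM=0
i=1 t=0 v=6: → [0,9); WM=0
i=2 t=2 v=4: → [0,9); WM=2
i=3 t=4 v=9: → [0,9); WM=4
i=4 t=10 v=1: → [7,16); WM=10; [0,9) fires=9
i=5 t=12 v=1: → [7,16); WM=12
i=6 t=15 v=4: → [14,23),[7,16); WM=15
i=7 t=23 v=6: → [21,30); WM=23; [7,16) fires=4 [14,23) fires=4
i=8 t=26 v=5: → [21,30); WM=26
i=9 t=8 v=6: DROP (t<26-4); WM=26
i=10 t=26 v=7: → [21,30); WM=26
i=11 t=26 v=1: → [21,30); WM=26
i=12 t=31 v=7: → [28,37); WM=31; [21,30) fires=7
i=13 t=44 v=5: → [42,51); WM=44; [28,37) fires=7
i=14 t=36 v=1: DROP (t<44-4); WM=44
i=15 t=32 v=1: DROP (t<44-4); WM=44
i=16 t=23 v=7: DROP (t<44-4); WM=44

12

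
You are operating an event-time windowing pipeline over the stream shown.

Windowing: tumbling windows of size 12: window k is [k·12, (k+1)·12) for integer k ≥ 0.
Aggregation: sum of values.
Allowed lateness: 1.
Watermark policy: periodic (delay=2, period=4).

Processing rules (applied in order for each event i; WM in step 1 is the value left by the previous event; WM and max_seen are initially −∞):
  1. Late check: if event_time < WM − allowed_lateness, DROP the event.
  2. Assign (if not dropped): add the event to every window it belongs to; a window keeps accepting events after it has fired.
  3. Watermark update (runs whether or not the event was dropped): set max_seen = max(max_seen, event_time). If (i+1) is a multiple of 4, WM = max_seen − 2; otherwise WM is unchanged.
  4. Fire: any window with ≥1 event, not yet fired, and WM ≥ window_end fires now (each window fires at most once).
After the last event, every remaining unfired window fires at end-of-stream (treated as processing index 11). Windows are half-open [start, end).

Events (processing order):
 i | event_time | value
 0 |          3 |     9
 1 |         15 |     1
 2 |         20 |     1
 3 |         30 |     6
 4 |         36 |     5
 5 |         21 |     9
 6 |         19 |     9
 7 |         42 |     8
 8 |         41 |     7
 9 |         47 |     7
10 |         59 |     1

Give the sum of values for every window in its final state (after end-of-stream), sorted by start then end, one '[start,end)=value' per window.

i=0 t=3 v=9: → [0,12); WM=−∞
i=1 t=15 v=1: → [12,24); WM=−∞
i=2 t=20 v=1: → [12,24); WM=−∞
i=3 t=30 v=6: → [24,36); WM=28; [0,12) fires=9 [12,24) fires=2
i=4 t=36 v=5: → [36,48); WM=28
i=5 t=21 v=9: DROP (t<28-1); WM=28
i=6 t=19 v=9: DROP (t<28-1); WM=28
i=7 t=42 v=8: → [36,48); WM=40; [24,36) fires=6
i=8 t=41 v=7: → [36,48); WM=40
i=9 t=47 v=7: → [36,48); WM=40
i=10 t=59 v=1: → [48,60); WM=40

[0,12)=9 [12,24)=2 [24,36)=6 [36,48)=27 [48,60)=1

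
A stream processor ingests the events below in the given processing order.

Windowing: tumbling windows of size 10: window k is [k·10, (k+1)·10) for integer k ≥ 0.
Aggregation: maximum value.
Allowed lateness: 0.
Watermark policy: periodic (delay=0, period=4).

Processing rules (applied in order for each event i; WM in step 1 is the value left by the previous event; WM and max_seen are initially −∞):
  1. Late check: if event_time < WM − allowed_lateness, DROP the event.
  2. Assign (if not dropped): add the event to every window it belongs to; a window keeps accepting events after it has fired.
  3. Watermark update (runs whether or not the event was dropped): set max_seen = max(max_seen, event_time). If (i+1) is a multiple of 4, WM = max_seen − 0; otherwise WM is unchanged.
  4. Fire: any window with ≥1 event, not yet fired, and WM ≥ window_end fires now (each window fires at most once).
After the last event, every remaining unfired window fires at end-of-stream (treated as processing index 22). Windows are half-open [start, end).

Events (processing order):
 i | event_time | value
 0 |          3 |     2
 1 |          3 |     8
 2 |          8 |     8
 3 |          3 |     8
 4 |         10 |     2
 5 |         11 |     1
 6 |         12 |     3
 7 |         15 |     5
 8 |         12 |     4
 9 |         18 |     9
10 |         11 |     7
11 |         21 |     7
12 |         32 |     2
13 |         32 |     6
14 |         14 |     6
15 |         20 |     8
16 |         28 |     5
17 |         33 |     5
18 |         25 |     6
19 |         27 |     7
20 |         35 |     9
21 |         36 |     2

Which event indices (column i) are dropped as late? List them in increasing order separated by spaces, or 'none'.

i=0 t=3 v=2: → [0,10); WM=−∞
i=1 t=3 v=8: → [0,10); WM=−∞
i=2 t=8 v=8: → [0,10); WM=−∞
i=3 t=3 v=8: → [0,10); WM=8
i=4 t=10 v=2: → [10,20); WM=8
i=5 t=11 v=1: → [10,20); WM=8
i=6 t=12 v=3: → [10,20); WM=8
i=7 t=15 v=5: → [10,20); WM=15; [0,10) fires=8
i=8 t=12 v=4: DROP (t<15-0); WM=15
i=9 t=18 v=9: → [10,20); WM=15
i=10 t=11 v=7: DROP (t<15-0); WM=15
i=11 t=21 v=7: → [20,30); WM=21; [10,20) fires=9
i=12 t=32 v=2: → [30,40); WM=21
i=13 t=32 v=6: → [30,40); WM=21
i=14 t=14 v=6: DROP (t<21-0); WM=21
i=15 t=20 v=8: DROP (t<21-0); WM=32; [20,30) fires=7
i=16 t=28 v=5: DROP (t<32-0); WM=32
i=17 t=33 v=5: → [30,40); WM=32
i=18 t=25 v=6: DROP (t<32-0); WM=32
i=19 t=27 v=7: DROP (t<32-0); WM=33
i=20 t=35 v=9: → [30,40); WM=33
i=21 t=36 v=2: → [30,40); WM=33

8 10 14 15 16 18 19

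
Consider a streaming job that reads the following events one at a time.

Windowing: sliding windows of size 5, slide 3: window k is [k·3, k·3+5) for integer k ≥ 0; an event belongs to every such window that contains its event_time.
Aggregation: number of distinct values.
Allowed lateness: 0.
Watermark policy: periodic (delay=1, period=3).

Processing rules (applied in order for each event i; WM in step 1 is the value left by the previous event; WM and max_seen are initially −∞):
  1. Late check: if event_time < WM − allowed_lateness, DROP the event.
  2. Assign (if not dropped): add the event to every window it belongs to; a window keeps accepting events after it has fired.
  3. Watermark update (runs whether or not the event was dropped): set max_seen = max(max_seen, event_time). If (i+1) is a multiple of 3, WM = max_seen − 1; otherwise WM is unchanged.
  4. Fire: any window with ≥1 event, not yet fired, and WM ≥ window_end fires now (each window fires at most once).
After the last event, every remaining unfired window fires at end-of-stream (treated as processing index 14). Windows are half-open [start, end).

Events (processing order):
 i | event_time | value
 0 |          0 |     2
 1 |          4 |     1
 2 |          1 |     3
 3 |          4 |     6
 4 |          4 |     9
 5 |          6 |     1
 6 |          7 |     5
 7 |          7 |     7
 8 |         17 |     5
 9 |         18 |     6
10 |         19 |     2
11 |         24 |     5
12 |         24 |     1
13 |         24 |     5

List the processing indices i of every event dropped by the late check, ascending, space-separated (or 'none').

i=0 t=0 v=2: → [0,5); WM=−∞
i=1 t=4 v=1: → [3,8),[0,5); WM=−∞
i=2 t=1 v=3: → [0,5); WM=3
i=3 t=4 v=6: → [3,8),[0,5); WM=3
i=4 t=4 v=9: → [3,8),[0,5); WM=3
i=5 t=6 v=1: → [6,11),[3,8); WM=5; [0,5) fires=5
i=6 t=7 v=5: → [6,11),[3,8); WM=5
i=7 t=7 v=7: → [6,11),[3,8); WM=5
i=8 t=17 v=5: → [15,20); WM=16; [3,8) fires=5 [6,11) fires=3
i=9 t=18 v=6: → [18,23),[15,20); WM=16
i=10 t=19 v=2: → [18,23),[15,20); WM=16
i=11 t=24 v=5: → [24,29),[21,26); WM=23; [15,20) fires=3 [18,23) fires=2
i=12 t=24 v=1: → [24,29),[21,26); WM=23
i=13 t=24 v=5: → [24,29),[21,26); WM=23

none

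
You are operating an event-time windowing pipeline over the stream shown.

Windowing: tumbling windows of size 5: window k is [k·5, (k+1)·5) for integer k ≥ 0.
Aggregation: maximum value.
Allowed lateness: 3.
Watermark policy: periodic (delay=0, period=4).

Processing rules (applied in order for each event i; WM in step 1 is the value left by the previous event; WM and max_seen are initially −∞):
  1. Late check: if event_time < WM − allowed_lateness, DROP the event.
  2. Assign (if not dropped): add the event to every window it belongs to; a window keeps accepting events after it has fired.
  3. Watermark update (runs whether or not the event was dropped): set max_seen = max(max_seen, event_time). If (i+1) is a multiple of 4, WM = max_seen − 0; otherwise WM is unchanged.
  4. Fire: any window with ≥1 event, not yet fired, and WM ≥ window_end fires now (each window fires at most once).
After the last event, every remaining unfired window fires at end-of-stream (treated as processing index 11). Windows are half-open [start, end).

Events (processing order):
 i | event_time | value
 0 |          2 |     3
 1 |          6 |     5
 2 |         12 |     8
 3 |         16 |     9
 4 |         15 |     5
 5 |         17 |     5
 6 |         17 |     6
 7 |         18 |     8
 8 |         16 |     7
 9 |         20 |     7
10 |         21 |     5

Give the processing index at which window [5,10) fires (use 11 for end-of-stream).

3

i=0 t=2 v=3: → [0,5); WM=−∞
i=1 t=6 v=5: → [5,10); WM=−∞
i=2 t=12 v=8: → [10,15); WM=−∞
i=3 t=16 v=9: → [15,20); WM=16; [0,5) fires=3 [5,10) fires=5 [10,15) fires=8
i=4 t=15 v=5: → [15,20); WM=16
i=5 t=17 v=5: → [15,20); WM=16
i=6 t=17 v=6: → [15,20); WM=16
i=7 t=18 v=8: → [15,20); WM=18
i=8 t=16 v=7: → [15,20); WM=18
i=9 t=20 v=7: → [20,25); WM=18
i=10 t=21 v=5: → [20,25); WM=18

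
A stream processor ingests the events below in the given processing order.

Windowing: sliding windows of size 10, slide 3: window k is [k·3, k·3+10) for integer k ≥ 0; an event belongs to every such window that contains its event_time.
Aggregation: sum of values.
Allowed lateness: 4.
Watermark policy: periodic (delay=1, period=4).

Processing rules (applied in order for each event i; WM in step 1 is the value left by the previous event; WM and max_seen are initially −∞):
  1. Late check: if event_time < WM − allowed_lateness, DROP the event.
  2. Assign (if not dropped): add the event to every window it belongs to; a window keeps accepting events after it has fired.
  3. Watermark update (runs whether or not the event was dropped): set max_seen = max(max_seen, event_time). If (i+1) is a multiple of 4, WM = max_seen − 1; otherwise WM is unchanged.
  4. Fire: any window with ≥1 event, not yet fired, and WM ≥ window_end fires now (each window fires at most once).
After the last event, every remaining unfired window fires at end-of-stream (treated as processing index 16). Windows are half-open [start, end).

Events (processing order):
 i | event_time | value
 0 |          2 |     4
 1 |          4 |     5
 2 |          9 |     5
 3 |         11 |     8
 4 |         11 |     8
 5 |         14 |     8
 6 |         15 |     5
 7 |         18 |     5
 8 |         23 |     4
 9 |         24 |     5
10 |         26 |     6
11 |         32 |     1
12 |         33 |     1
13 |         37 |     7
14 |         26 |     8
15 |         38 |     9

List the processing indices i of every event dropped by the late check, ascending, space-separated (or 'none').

i=0 t=2 v=4: → [0,10); WM=−∞
i=1 t=4 v=5: → [3,13),[0,10); WM=−∞
i=2 t=9 v=5: → [9,19),[6,16),[3,13),[0,10); WM=−∞
i=3 t=11 v=8: → [9,19),[6,16),[3,13); WM=10; [0,10) fires=14
i=4 t=11 v=8: → [9,19),[6,16),[3,13); WM=10
i=5 t=14 v=8: → [12,22),[9,19),[6,16); WM=10
i=6 t=15 v=5: → [15,25),[12,22),[9,19),[6,16); WM=10
i=7 t=18 v=5: → [18,28),[15,25),[12,22),[9,19); WM=17; [3,13) fires=26 [6,16) fires=34
i=8 t=23 v=4: → [21,31),[18,28),[15,25); WM=17
i=9 t=24 v=5: → [24,34),[21,31),[18,28),[15,25); WM=17
i=10 t=26 v=6: → [24,34),[21,31),[18,28); WM=17
i=11 t=32 v=1: → [30,40),[27,37),[24,34); WM=31; [9,19) fires=39 [12,22) fires=18 [15,25) fires=19 [18,28) fires=20 [21,31) fires=15
i=12 t=33 v=1: → [33,43),[30,40),[27,37),[24,34); WM=31
i=13 t=37 v=7: → [36,46),[33,43),[30,40); WM=31
i=14 t=26 v=8: DROP (t<31-4); WM=31
i=15 t=38 v=9: → [36,46),[33,43),[30,40); WM=37; [24,34) fires=13 [27,37) fires=2

14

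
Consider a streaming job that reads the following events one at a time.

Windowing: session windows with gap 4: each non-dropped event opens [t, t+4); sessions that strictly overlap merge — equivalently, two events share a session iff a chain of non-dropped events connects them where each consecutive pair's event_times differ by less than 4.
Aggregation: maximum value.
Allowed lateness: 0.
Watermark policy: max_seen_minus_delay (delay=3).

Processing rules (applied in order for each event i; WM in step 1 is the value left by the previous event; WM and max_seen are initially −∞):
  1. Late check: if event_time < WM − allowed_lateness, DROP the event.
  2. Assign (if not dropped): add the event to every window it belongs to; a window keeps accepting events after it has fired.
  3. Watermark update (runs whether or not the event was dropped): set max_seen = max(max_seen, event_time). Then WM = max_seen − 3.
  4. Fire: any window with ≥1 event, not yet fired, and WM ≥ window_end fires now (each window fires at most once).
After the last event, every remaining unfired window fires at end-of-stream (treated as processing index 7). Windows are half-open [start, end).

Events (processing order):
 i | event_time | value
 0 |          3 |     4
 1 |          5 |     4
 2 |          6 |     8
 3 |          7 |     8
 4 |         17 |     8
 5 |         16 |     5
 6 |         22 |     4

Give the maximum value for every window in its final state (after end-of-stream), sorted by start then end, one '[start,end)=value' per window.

[3,11)=8 [16,21)=8 [22,26)=4

i=0 t=3 v=4: → [3,7); WM=0
i=1 t=5 v=4: → [3,9); WM=2
i=2 t=6 v=8: → [3,10); WM=3
i=3 t=7 v=8: → [3,11); WM=4
i=4 t=17 v=8: → [17,21); WM=14
i=5 t=16 v=5: → [16,21); WM=14
i=6 t=22 v=4: → [22,26); WM=19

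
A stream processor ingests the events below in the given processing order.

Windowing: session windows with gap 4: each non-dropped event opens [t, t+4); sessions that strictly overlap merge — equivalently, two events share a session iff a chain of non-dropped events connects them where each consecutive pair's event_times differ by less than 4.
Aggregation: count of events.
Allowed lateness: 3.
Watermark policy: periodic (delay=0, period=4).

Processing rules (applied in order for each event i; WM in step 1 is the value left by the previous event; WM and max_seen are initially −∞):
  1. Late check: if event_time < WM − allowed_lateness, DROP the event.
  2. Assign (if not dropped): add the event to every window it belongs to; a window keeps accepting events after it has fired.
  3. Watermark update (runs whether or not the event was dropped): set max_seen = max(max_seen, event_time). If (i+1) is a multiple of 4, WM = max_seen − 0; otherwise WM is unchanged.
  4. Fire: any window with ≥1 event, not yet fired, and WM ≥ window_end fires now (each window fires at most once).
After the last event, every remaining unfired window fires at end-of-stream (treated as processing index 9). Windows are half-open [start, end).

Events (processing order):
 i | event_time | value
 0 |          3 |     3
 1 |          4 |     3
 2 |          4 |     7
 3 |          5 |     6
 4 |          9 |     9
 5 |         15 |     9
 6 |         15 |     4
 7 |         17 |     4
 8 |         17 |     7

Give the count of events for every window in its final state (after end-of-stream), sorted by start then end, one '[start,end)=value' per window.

[3,9)=4 [9,13)=1 [15,21)=4

i=0 t=3 v=3: → [3,7); WM=−∞
i=1 t=4 v=3: → [3,8); WM=−∞
i=2 t=4 v=7: → [3,8); WM=−∞
i=3 t=5 v=6: → [3,9); WM=5
i=4 t=9 v=9: → [9,13); WM=5
i=5 t=15 v=9: → [15,19); WM=5
i=6 t=15 v=4: → [15,19); WM=5
i=7 t=17 v=4: → [15,21); WM=17
i=8 t=17 v=7: → [15,21); WM=17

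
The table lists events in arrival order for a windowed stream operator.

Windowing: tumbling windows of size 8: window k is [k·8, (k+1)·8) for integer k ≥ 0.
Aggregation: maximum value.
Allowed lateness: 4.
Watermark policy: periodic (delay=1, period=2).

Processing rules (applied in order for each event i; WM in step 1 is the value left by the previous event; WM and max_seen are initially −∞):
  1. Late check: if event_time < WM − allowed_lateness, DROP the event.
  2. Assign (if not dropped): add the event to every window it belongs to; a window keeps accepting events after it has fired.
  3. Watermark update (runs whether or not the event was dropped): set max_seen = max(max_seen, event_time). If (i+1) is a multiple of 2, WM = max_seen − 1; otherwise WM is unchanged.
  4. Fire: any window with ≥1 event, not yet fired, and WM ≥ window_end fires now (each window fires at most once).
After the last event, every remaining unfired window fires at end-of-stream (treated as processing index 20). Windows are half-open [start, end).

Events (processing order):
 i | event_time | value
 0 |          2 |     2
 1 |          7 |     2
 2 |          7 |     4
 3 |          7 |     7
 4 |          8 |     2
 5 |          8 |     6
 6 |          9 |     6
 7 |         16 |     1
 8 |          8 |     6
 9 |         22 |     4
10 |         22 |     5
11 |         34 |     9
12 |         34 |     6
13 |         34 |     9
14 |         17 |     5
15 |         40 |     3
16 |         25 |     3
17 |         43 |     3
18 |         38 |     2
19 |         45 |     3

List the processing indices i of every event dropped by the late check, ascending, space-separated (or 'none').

8 14 16

i=0 t=2 v=2: → [0,8); WM=−∞
i=1 t=7 v=2: → [0,8); WM=6
i=2 t=7 v=4: → [0,8); WM=6
i=3 t=7 v=7: → [0,8); WM=6
i=4 t=8 v=2: → [8,16); WM=6
i=5 t=8 v=6: → [8,16); WM=7
i=6 t=9 v=6: → [8,16); WM=7
i=7 t=16 v=1: → [16,24); WM=15; [0,8) fires=7
i=8 t=8 v=6: DROP (t<15-4); WM=15
i=9 t=22 v=4: → [16,24); WM=21; [8,16) fires=6
i=10 t=22 v=5: → [16,24); WM=21
i=11 t=34 v=9: → [32,40); WM=33; [16,24) fires=5
i=12 t=34 v=6: → [32,40); WM=33
i=13 t=34 v=9: → [32,40); WM=33
i=14 t=17 v=5: DROP (t<33-4); WM=33
i=15 t=40 v=3: → [40,48); WM=39
i=16 t=25 v=3: DROP (t<39-4); WM=39
i=17 t=43 v=3: → [40,48); WM=42; [32,40) fires=9
i=18 t=38 v=2: → [32,40); WM=42
i=19 t=45 v=3: → [40,48); WM=44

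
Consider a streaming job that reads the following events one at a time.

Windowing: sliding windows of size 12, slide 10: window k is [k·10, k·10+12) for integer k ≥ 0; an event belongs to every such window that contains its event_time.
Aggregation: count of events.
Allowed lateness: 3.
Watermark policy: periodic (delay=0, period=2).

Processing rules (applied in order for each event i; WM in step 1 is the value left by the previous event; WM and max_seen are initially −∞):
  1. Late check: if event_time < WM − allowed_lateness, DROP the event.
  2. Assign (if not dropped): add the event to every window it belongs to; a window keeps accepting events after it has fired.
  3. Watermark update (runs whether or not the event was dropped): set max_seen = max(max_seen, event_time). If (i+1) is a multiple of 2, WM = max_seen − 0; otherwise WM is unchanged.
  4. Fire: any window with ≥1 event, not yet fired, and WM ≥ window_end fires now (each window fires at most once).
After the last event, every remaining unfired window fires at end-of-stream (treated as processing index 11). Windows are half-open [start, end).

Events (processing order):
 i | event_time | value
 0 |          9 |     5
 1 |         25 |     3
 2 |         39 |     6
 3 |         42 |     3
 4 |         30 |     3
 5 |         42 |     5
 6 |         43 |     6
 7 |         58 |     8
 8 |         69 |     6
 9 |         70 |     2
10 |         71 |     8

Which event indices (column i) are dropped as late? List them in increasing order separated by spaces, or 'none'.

i=0 t=9 v=5: → [0,12); WM=−∞
i=1 t=25 v=3: → [20,32); WM=25; [0,12) fires=1
i=2 t=39 v=6: → [30,42); WM=25
i=3 t=42 v=3: → [40,52); WM=42; [20,32) fires=1 [30,42) fires=1
i=4 t=30 v=3: DROP (t<42-3); WM=42
i=5 t=42 v=5: → [40,52); WM=42
i=6 t=43 v=6: → [40,52); WM=42
i=7 t=58 v=8: → [50,62); WM=58; [40,52) fires=3
i=8 t=69 v=6: → [60,72); WM=58
i=9 t=70 v=2: → [70,82),[60,72); WM=70; [50,62) fires=1
i=10 t=71 v=8: → [70,82),[60,72); WM=70

4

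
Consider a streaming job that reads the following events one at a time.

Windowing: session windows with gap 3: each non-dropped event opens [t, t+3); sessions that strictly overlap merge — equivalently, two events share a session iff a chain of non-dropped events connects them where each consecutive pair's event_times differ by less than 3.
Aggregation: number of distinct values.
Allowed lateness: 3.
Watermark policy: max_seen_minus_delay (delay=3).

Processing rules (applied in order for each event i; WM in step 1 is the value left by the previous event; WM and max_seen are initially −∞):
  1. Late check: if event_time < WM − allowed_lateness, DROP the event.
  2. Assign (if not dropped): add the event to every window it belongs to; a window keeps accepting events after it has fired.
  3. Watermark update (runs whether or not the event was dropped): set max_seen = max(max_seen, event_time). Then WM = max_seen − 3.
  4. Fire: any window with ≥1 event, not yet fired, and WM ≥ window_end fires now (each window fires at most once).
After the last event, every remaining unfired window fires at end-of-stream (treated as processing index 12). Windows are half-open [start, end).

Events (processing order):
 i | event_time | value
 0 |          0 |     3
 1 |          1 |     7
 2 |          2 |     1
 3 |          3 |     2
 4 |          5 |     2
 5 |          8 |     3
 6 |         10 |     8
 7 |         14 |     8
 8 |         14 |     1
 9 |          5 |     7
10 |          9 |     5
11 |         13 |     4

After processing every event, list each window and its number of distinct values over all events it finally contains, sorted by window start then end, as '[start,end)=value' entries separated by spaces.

i=0 t=0 v=3: → [0,3); WM=-3
i=1 t=1 v=7: → [0,4); WM=-2
i=2 t=2 v=1: → [0,5); WM=-1
i=3 t=3 v=2: → [0,6); WM=0
i=4 t=5 v=2: → [0,8); WM=2
i=5 t=8 v=3: → [8,11); WM=5
i=6 t=10 v=8: → [8,13); WM=7
i=7 t=14 v=8: → [14,17); WM=11
i=8 t=14 v=1: → [14,17); WM=11
i=9 t=5 v=7: DROP (t<11-3); WM=11
i=10 t=9 v=5: → [8,13); WM=11
i=11 t=13 v=4: → [13,17); WM=11

[0,8)=4 [8,13)=3 [13,17)=3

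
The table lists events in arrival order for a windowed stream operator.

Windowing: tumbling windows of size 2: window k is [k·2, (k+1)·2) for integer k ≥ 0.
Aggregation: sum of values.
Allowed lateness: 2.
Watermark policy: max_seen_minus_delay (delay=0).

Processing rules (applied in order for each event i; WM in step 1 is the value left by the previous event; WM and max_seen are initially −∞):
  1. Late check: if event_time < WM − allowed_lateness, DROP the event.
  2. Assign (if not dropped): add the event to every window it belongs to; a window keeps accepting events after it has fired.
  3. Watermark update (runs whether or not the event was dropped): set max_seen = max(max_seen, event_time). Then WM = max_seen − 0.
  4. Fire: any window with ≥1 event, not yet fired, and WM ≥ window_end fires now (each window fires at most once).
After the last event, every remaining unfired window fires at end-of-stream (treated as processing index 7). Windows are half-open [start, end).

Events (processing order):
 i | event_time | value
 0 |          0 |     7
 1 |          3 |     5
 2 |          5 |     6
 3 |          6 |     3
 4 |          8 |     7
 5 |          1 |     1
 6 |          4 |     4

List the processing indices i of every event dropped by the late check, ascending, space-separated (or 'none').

5 6

i=0 t=0 v=7: → [0,2); WM=0
i=1 t=3 v=5: → [2,4); WM=3; [0,2) fires=7
i=2 t=5 v=6: → [4,6); WM=5; [2,4) fires=5
i=3 t=6 v=3: → [6,8); WM=6; [4,6) fires=6
i=4 t=8 v=7: → [8,10); WM=8; [6,8) fires=3
i=5 t=1 v=1: DROP (t<8-2); WM=8
i=6 t=4 v=4: DROP (t<8-2); WM=8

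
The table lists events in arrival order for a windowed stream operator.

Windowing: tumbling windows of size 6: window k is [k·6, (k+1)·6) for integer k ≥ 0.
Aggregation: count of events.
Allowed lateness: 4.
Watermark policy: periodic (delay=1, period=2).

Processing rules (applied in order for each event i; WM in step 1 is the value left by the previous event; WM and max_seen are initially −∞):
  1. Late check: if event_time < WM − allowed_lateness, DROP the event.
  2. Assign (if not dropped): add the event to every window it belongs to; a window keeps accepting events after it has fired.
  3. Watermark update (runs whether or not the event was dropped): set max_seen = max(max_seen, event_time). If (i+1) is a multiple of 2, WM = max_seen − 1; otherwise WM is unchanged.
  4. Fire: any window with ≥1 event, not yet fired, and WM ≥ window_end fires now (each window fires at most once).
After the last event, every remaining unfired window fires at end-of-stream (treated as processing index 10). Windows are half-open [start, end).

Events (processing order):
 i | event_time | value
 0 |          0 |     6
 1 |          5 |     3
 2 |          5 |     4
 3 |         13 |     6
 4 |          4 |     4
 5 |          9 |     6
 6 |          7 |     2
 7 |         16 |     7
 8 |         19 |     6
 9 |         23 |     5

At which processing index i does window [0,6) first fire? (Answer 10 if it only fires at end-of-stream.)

3

i=0 t=0 v=6: → [0,6); WM=−∞
i=1 t=5 v=3: → [0,6); WM=4
i=2 t=5 v=4: → [0,6); WM=4
i=3 t=13 v=6: → [12,18); WM=12; [0,6) fires=3
i=4 t=4 v=4: DROP (t<12-4); WM=12
i=5 t=9 v=6: → [6,12); WM=12; [6,12) fires=1
i=6 t=7 v=2: DROP (t<12-4); WM=12
i=7 t=16 v=7: → [12,18); WM=15
i=8 t=19 v=6: → [18,24); WM=15
i=9 t=23 v=5: → [18,24); WM=22; [12,18) fires=2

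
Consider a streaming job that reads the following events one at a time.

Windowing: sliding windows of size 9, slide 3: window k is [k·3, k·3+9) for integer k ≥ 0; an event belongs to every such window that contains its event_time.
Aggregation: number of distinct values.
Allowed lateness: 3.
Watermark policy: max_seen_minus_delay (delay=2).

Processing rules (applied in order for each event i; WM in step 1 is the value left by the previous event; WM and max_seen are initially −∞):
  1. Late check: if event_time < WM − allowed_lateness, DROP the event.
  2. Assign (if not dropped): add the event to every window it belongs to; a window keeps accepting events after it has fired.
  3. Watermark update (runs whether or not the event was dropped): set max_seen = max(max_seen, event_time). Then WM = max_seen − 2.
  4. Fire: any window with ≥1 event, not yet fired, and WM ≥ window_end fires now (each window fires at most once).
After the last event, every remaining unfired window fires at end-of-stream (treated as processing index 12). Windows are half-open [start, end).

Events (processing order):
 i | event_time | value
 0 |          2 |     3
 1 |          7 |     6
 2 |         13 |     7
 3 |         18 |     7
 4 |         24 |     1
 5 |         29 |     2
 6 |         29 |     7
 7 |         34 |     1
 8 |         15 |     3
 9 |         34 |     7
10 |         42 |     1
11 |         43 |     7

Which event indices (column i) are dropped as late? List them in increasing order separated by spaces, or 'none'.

i=0 t=2 v=3: → [0,9); WM=0
i=1 t=7 v=6: → [6,15),[3,12),[0,9); WM=5
i=2 t=13 v=7: → [12,21),[9,18),[6,15); WM=11; [0,9) fires=2
i=3 t=18 v=7: → [18,27),[15,24),[12,21); WM=16; [3,12) fires=1 [6,15) fires=2
i=4 t=24 v=1: → [24,33),[21,30),[18,27); WM=22; [9,18) fires=1 [12,21) fires=1
i=5 t=29 v=2: → [27,36),[24,33),[21,30); WM=27; [15,24) fires=1 [18,27) fires=2
i=6 t=29 v=7: → [27,36),[24,33),[21,30); WM=27
i=7 t=34 v=1: → [33,42),[30,39),[27,36); WM=32; [21,30) fires=3
i=8 t=15 v=3: DROP (t<32-3); WM=32
i=9 t=34 v=7: → [33,42),[30,39),[27,36); WM=32
i=10 t=42 v=1: → [42,51),[39,48),[36,45); WM=40; [24,33) fires=3 [27,36) fires=3 [30,39) fires=2
i=11 t=43 v=7: → [42,51),[39,48),[36,45); WM=41

8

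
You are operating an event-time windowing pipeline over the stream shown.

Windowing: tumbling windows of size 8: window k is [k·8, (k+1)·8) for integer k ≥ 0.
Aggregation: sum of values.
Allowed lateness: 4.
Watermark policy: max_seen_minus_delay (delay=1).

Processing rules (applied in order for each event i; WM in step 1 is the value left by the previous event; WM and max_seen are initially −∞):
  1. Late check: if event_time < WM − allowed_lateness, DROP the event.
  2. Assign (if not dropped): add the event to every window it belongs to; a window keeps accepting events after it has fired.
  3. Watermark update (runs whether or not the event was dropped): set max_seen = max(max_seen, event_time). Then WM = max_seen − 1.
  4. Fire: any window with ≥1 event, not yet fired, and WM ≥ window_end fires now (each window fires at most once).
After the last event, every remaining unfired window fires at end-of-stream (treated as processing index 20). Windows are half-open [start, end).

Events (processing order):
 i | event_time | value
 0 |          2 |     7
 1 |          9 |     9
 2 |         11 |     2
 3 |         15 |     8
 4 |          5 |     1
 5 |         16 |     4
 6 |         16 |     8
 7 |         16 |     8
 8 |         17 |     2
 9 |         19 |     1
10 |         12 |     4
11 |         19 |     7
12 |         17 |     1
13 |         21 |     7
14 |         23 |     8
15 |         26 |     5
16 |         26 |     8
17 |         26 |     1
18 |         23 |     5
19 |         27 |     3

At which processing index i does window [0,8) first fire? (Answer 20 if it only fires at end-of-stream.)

1

i=0 t=2 v=7: → [0,8); WM=1
i=1 t=9 v=9: → [8,16); WM=8; [0,8) fires=7
i=2 t=11 v=2: → [8,16); WM=10
i=3 t=15 v=8: → [8,16); WM=14
i=4 t=5 v=1: DROP (t<14-4); WM=14
i=5 t=16 v=4: → [16,24); WM=15
i=6 t=16 v=8: → [16,24); WM=15
i=7 t=16 v=8: → [16,24); WM=15
i=8 t=17 v=2: → [16,24); WM=16; [8,16) fires=19
i=9 t=19 v=1: → [16,24); WM=18
i=10 t=12 v=4: DROP (t<18-4); WM=18
i=11 t=19 v=7: → [16,24); WM=18
i=12 t=17 v=1: → [16,24); WM=18
i=13 t=21 v=7: → [16,24); WM=20
i=14 t=23 v=8: → [16,24); WM=22
i=15 t=26 v=5: → [24,32); WM=25; [16,24) fires=46
i=16 t=26 v=8: → [24,32); WM=25
i=17 t=26 v=1: → [24,32); WM=25
i=18 t=23 v=5: → [16,24); WM=25
i=19 t=27 v=3: → [24,32); WM=26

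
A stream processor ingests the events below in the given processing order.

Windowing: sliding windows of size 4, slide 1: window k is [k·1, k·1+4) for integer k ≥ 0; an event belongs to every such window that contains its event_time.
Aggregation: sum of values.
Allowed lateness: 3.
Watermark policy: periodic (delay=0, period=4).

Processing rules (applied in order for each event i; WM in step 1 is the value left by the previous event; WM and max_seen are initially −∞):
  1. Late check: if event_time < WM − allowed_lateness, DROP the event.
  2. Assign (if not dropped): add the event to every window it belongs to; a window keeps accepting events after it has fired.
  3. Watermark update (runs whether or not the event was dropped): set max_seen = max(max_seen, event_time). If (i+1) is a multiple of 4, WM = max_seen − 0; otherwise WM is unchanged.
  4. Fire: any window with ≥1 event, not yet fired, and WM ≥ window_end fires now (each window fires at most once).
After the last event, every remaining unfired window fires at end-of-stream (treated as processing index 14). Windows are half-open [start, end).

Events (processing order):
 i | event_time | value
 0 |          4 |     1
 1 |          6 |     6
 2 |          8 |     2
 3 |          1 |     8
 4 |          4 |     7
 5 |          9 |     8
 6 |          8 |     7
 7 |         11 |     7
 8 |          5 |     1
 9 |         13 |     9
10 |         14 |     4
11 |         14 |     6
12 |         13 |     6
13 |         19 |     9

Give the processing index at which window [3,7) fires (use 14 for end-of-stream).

3

i=0 t=4 v=1: → [4,8),[3,7),[2,6),[1,5); WM=−∞
i=1 t=6 v=6: → [6,10),[5,9),[4,8),[3,7); WM=−∞
i=2 t=8 v=2: → [8,12),[7,11),[6,10),[5,9); WM=−∞
i=3 t=1 v=8: → [1,5),[0,4); WM=8; [0,4) fires=8 [1,5) fires=9 [2,6) fires=1 [3,7) fires=7 [4,8) fires=7
i=4 t=4 v=7: DROP (t<8-3); WM=8
i=5 t=9 v=8: → [9,13),[8,12),[7,11),[6,10); WM=8
i=6 t=8 v=7: → [8,12),[7,11),[6,10),[5,9); WM=8
i=7 t=11 v=7: → [11,15),[10,14),[9,13),[8,12); WM=11; [5,9) fires=15 [6,10) fires=23 [7,11) fires=17
i=8 t=5 v=1: DROP (t<11-3); WM=11
i=9 t=13 v=9: → [13,17),[12,16),[11,15),[10,14); WM=11
i=10 t=14 v=4: → [14,18),[13,17),[12,16),[11,15); WM=11
i=11 t=14 v=6: → [14,18),[13,17),[12,16),[11,15); WM=14; [8,12) fires=24 [9,13) fires=15 [10,14) fires=16
i=12 t=13 v=6: → [13,17),[12,16),[11,15),[10,14); WM=14
i=13 t=19 v=9: → [19,23),[18,22),[17,21),[16,20); WM=14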